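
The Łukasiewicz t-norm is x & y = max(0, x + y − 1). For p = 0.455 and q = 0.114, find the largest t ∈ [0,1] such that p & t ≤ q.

0.659

The residuum of the Łukasiewicz t-norm gives the supremum: min(1, 1 − 0.455 + 0.114).
1 − 0.455 + 0.114 = 0.659, so t = min(1, 0.659) = 0.659.
Check: 0.455 & 0.659 = max(0, 0.114) = 0.114 ≤ 0.114.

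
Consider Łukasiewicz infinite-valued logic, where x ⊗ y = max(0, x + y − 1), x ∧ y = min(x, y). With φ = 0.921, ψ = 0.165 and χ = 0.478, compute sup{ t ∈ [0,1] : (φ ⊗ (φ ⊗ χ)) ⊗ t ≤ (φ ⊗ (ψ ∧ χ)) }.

φ ⊗ χ = max(0, 0.921 + 0.478 − 1) = max(0, 0.399) = 0.399
φ ⊗ (φ ⊗ χ) = max(0, 0.921 + 0.399 − 1) = max(0, 0.320) = 0.320
So the left factor is φ ⊗ (φ ⊗ χ) = 0.320.
ψ ∧ χ = min(0.165, 0.478) = 0.165
φ ⊗ (ψ ∧ χ) = max(0, 0.921 + 0.165 − 1) = max(0, 0.086) = 0.086
So the right-hand bound is φ ⊗ (ψ ∧ χ) = 0.086.
The residuum of the Łukasiewicz t-norm gives the supremum: min(1, 1 − 0.320 + 0.086).
1 − 0.320 + 0.086 = 0.766, so t = min(1, 0.766) = 0.766.
Check: 0.320 ⊗ 0.766 = max(0, 0.086) = 0.086 ≤ 0.086.

0.766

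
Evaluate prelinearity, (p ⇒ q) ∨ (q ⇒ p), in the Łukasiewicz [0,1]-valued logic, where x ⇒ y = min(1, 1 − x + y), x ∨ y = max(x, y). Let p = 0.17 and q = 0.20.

1.00

p ⇒ q = min(1, 1 − 0.17 + 0.20) = min(1, 1.03) = 1.00
q ⇒ p = min(1, 1 − 0.20 + 0.17) = min(1, 0.97) = 0.97
(p ⇒ q) ∨ (q ⇒ p) = max(1.00, 0.97) = 1.00
(As expected: a Ł∞-tautology — holds in every MV-chain.)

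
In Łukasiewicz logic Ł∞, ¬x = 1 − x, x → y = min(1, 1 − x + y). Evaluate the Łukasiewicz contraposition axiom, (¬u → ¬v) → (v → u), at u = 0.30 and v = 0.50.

¬u = 1 − 0.30 = 0.70
¬v = 1 − 0.50 = 0.50
¬u → ¬v = min(1, 1 − 0.70 + 0.50) = min(1, 0.80) = 0.80
v → u = min(1, 1 − 0.50 + 0.30) = min(1, 0.80) = 0.80
(¬u → ¬v) → (v → u) = min(1, 1 − 0.80 + 0.80) = min(1, 1.00) = 1.00
(As expected: an axiom of Ł∞, always 1.)

1.00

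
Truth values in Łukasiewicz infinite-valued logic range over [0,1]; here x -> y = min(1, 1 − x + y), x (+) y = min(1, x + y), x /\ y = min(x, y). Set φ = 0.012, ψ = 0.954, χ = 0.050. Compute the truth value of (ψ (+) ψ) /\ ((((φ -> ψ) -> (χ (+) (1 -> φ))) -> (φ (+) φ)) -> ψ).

ψ (+) ψ = min(1, 0.954 + 0.954) = min(1, 1.908) = 1.000
φ -> ψ = min(1, 1 − 0.012 + 0.954) = min(1, 1.942) = 1.000
1 -> φ = min(1, 1 − 1.000 + 0.012) = min(1, 0.012) = 0.012
χ (+) (1 -> φ) = min(1, 0.050 + 0.012) = min(1, 0.062) = 0.062
(φ -> ψ) -> (χ (+) (1 -> φ)) = min(1, 1 − 1.000 + 0.062) = min(1, 0.062) = 0.062
φ (+) φ = min(1, 0.012 + 0.012) = min(1, 0.024) = 0.024
((φ -> ψ) -> (χ (+) (1 -> φ))) -> (φ (+) φ) = min(1, 1 − 0.062 + 0.024) = min(1, 0.962) = 0.962
(((φ -> ψ) -> (χ (+) (1 -> φ))) -> (φ (+) φ)) -> ψ = min(1, 1 − 0.962 + 0.954) = min(1, 0.992) = 0.992
(ψ (+) ψ) /\ ((((φ -> ψ) -> (χ (+) (1 -> φ))) -> (φ (+) φ)) -> ψ) = min(1.000, 0.992) = 0.992

0.992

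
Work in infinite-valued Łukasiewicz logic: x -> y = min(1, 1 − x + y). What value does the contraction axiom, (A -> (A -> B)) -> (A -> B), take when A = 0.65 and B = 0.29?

0.65

A -> B = min(1, 1 − 0.65 + 0.29) = min(1, 0.64) = 0.64
A -> (A -> B) = min(1, 1 − 0.65 + 0.64) = min(1, 0.99) = 0.99
(A -> (A -> B)) -> (A -> B) = min(1, 1 − 0.99 + 0.64) = min(1, 0.65) = 0.65
(The value 0.65 < 1 shows this instance is not satisfied; fails in Ł∞ (the t-norm is not idempotent).)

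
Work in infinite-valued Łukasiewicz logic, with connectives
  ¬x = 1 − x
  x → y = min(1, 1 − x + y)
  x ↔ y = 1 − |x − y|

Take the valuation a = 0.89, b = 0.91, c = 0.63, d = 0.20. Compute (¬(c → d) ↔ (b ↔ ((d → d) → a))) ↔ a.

c → d = min(1, 1 − 0.63 + 0.20) = min(1, 0.57) = 0.57
¬(c → d) = 1 − 0.57 = 0.43
d → d = min(1, 1 − 0.20 + 0.20) = min(1, 1.00) = 1.00
(d → d) → a = min(1, 1 − 1.00 + 0.89) = min(1, 0.89) = 0.89
b ↔ ((d → d) → a) = 1 − |0.91 − 0.89| = 1 − 0.02 = 0.98
¬(c → d) ↔ (b ↔ ((d → d) → a)) = 1 − |0.43 − 0.98| = 1 − 0.55 = 0.45
(¬(c → d) ↔ (b ↔ ((d → d) → a))) ↔ a = 1 − |0.45 − 0.89| = 1 − 0.44 = 0.56

0.56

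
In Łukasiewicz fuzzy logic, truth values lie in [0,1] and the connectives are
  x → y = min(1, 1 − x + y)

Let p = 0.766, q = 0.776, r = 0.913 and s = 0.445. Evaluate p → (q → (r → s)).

0.990

r → s = min(1, 1 − 0.913 + 0.445) = min(1, 0.532) = 0.532
q → (r → s) = min(1, 1 − 0.776 + 0.532) = min(1, 0.756) = 0.756
p → (q → (r → s)) = min(1, 1 − 0.766 + 0.756) = min(1, 0.990) = 0.990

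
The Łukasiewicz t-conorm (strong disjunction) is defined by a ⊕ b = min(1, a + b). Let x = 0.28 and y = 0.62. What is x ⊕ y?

x ⊕ y = min(1, 0.28 + 0.62) = min(1, 0.90) = 0.90
For comparison, the Gödel t-conorm max(a, b) would give 0.62.

0.90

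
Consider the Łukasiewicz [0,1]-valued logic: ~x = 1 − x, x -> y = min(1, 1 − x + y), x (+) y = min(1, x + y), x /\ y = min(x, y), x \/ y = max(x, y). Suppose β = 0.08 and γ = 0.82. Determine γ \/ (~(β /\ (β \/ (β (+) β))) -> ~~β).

β (+) β = min(1, 0.08 + 0.08) = min(1, 0.16) = 0.16
β \/ (β (+) β) = max(0.08, 0.16) = 0.16
β /\ (β \/ (β (+) β)) = min(0.08, 0.16) = 0.08
~(β /\ (β \/ (β (+) β))) = 1 − 0.08 = 0.92
~β = 1 − 0.08 = 0.92
~~β = 1 − 0.92 = 0.08
~(β /\ (β \/ (β (+) β))) -> ~~β = min(1, 1 − 0.92 + 0.08) = min(1, 0.16) = 0.16
γ \/ (~(β /\ (β \/ (β (+) β))) -> ~~β) = max(0.82, 0.16) = 0.82

0.82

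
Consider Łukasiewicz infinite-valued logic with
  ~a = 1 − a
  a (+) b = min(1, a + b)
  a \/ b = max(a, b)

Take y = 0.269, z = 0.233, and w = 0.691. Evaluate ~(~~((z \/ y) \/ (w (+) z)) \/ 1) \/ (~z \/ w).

z \/ y = max(0.233, 0.269) = 0.269
w (+) z = min(1, 0.691 + 0.233) = min(1, 0.924) = 0.924
(z \/ y) \/ (w (+) z) = max(0.269, 0.924) = 0.924
~((z \/ y) \/ (w (+) z)) = 1 − 0.924 = 0.076
~~((z \/ y) \/ (w (+) z)) = 1 − 0.076 = 0.924
~~((z \/ y) \/ (w (+) z)) \/ 1 = max(0.924, 1.000) = 1.000
~(~~((z \/ y) \/ (w (+) z)) \/ 1) = 1 − 1.000 = 0.000
~z = 1 − 0.233 = 0.767
~z \/ w = max(0.767, 0.691) = 0.767
~(~~((z \/ y) \/ (w (+) z)) \/ 1) \/ (~z \/ w) = max(0.000, 0.767) = 0.767

0.767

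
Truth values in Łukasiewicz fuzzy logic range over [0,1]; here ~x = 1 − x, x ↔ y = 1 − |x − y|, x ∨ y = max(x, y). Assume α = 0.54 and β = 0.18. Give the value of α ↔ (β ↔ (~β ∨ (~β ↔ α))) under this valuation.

0.82

~β = 1 − 0.18 = 0.82
~β ↔ α = 1 − |0.82 − 0.54| = 1 − 0.28 = 0.72
~β ∨ (~β ↔ α) = max(0.82, 0.72) = 0.82
β ↔ (~β ∨ (~β ↔ α)) = 1 − |0.18 − 0.82| = 1 − 0.64 = 0.36
α ↔ (β ↔ (~β ∨ (~β ↔ α))) = 1 − |0.54 − 0.36| = 1 − 0.18 = 0.82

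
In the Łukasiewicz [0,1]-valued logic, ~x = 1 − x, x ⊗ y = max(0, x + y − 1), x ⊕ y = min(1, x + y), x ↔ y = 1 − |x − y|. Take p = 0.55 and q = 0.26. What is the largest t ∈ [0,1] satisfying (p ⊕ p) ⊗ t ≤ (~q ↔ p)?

p ⊕ p = min(1, 0.55 + 0.55) = min(1, 1.10) = 1.00
So the left factor is p ⊕ p = 1.00.
~q = 1 − 0.26 = 0.74
~q ↔ p = 1 − |0.74 − 0.55| = 1 − 0.19 = 0.81
So the right-hand bound is ~q ↔ p = 0.81.
The residuum of the Łukasiewicz t-norm gives the supremum: min(1, 1 − 1.00 + 0.81).
1 − 1.00 + 0.81 = 0.81, so t = min(1, 0.81) = 0.81.
Check: 1.00 ⊗ 0.81 = max(0, 0.81) = 0.81 ≤ 0.81.

0.81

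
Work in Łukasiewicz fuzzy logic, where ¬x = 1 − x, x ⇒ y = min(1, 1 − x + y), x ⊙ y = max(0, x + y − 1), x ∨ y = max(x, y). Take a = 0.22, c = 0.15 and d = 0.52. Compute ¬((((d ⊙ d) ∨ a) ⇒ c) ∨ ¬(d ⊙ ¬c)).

0.07

d ⊙ d = max(0, 0.52 + 0.52 − 1) = max(0, 0.04) = 0.04
(d ⊙ d) ∨ a = max(0.04, 0.22) = 0.22
((d ⊙ d) ∨ a) ⇒ c = min(1, 1 − 0.22 + 0.15) = min(1, 0.93) = 0.93
¬c = 1 − 0.15 = 0.85
d ⊙ ¬c = max(0, 0.52 + 0.85 − 1) = max(0, 0.37) = 0.37
¬(d ⊙ ¬c) = 1 − 0.37 = 0.63
(((d ⊙ d) ∨ a) ⇒ c) ∨ ¬(d ⊙ ¬c) = max(0.93, 0.63) = 0.93
¬((((d ⊙ d) ∨ a) ⇒ c) ∨ ¬(d ⊙ ¬c)) = 1 − 0.93 = 0.07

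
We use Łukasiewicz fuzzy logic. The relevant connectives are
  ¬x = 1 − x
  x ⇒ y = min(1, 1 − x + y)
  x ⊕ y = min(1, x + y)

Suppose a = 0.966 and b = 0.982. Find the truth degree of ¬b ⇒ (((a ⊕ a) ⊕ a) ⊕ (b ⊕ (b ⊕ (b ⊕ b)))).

1.000

¬b = 1 − 0.982 = 0.018
a ⊕ a = min(1, 0.966 + 0.966) = min(1, 1.932) = 1.000
(a ⊕ a) ⊕ a = min(1, 1.000 + 0.966) = min(1, 1.966) = 1.000
b ⊕ b = min(1, 0.982 + 0.982) = min(1, 1.964) = 1.000
b ⊕ (b ⊕ b) = min(1, 0.982 + 1.000) = min(1, 1.982) = 1.000
b ⊕ (b ⊕ (b ⊕ b)) = min(1, 0.982 + 1.000) = min(1, 1.982) = 1.000
((a ⊕ a) ⊕ a) ⊕ (b ⊕ (b ⊕ (b ⊕ b))) = min(1, 1.000 + 1.000) = min(1, 2.000) = 1.000
¬b ⇒ (((a ⊕ a) ⊕ a) ⊕ (b ⊕ (b ⊕ (b ⊕ b)))) = min(1, 1 − 0.018 + 1.000) = min(1, 1.982) = 1.000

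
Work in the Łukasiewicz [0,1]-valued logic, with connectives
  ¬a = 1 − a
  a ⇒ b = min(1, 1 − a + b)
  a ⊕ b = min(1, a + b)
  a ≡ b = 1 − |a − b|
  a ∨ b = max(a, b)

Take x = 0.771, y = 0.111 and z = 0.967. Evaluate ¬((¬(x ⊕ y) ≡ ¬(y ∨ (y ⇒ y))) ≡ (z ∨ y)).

0.085

x ⊕ y = min(1, 0.771 + 0.111) = min(1, 0.882) = 0.882
¬(x ⊕ y) = 1 − 0.882 = 0.118
y ⇒ y = min(1, 1 − 0.111 + 0.111) = min(1, 1.000) = 1.000
y ∨ (y ⇒ y) = max(0.111, 1.000) = 1.000
¬(y ∨ (y ⇒ y)) = 1 − 1.000 = 0.000
¬(x ⊕ y) ≡ ¬(y ∨ (y ⇒ y)) = 1 − |0.118 − 0.000| = 1 − 0.118 = 0.882
z ∨ y = max(0.967, 0.111) = 0.967
(¬(x ⊕ y) ≡ ¬(y ∨ (y ⇒ y))) ≡ (z ∨ y) = 1 − |0.882 − 0.967| = 1 − 0.085 = 0.915
¬((¬(x ⊕ y) ≡ ¬(y ∨ (y ⇒ y))) ≡ (z ∨ y)) = 1 − 0.915 = 0.085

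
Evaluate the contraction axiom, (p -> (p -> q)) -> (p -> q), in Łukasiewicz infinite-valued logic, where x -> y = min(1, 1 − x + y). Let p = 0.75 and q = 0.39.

p -> q = min(1, 1 − 0.75 + 0.39) = min(1, 0.64) = 0.64
p -> (p -> q) = min(1, 1 − 0.75 + 0.64) = min(1, 0.89) = 0.89
(p -> (p -> q)) -> (p -> q) = min(1, 1 − 0.89 + 0.64) = min(1, 0.75) = 0.75
(The value 0.75 < 1 shows this instance is not satisfied; fails in Ł∞ (the t-norm is not idempotent).)

0.75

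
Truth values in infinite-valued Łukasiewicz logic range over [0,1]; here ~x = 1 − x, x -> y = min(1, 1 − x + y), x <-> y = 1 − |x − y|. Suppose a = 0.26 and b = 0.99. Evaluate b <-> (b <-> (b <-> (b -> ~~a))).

0.30

~a = 1 − 0.26 = 0.74
~~a = 1 − 0.74 = 0.26
b -> ~~a = min(1, 1 − 0.99 + 0.26) = min(1, 0.27) = 0.27
b <-> (b -> ~~a) = 1 − |0.99 − 0.27| = 1 − 0.72 = 0.28
b <-> (b <-> (b -> ~~a)) = 1 − |0.99 − 0.28| = 1 − 0.71 = 0.29
b <-> (b <-> (b <-> (b -> ~~a))) = 1 − |0.99 − 0.29| = 1 − 0.70 = 0.30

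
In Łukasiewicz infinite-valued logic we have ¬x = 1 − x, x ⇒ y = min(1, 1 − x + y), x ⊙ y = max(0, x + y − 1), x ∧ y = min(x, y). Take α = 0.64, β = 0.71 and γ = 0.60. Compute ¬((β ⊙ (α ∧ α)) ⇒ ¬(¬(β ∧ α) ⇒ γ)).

α ∧ α = min(0.64, 0.64) = 0.64
β ⊙ (α ∧ α) = max(0, 0.71 + 0.64 − 1) = max(0, 0.35) = 0.35
β ∧ α = min(0.71, 0.64) = 0.64
¬(β ∧ α) = 1 − 0.64 = 0.36
¬(β ∧ α) ⇒ γ = min(1, 1 − 0.36 + 0.60) = min(1, 1.24) = 1.00
¬(¬(β ∧ α) ⇒ γ) = 1 − 1.00 = 0.00
(β ⊙ (α ∧ α)) ⇒ ¬(¬(β ∧ α) ⇒ γ) = min(1, 1 − 0.35 + 0.00) = min(1, 0.65) = 0.65
¬((β ⊙ (α ∧ α)) ⇒ ¬(¬(β ∧ α) ⇒ γ)) = 1 − 0.65 = 0.35

0.35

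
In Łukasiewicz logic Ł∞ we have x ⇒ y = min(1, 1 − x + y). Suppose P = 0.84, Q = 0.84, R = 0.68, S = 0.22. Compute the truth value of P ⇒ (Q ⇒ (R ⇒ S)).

0.86

R ⇒ S = min(1, 1 − 0.68 + 0.22) = min(1, 0.54) = 0.54
Q ⇒ (R ⇒ S) = min(1, 1 − 0.84 + 0.54) = min(1, 0.70) = 0.70
P ⇒ (Q ⇒ (R ⇒ S)) = min(1, 1 − 0.84 + 0.70) = min(1, 0.86) = 0.86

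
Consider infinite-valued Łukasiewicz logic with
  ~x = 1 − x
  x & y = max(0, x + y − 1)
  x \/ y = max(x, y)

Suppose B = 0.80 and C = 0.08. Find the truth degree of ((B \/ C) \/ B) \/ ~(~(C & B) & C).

0.92

B \/ C = max(0.80, 0.08) = 0.80
(B \/ C) \/ B = max(0.80, 0.80) = 0.80
C & B = max(0, 0.08 + 0.80 − 1) = max(0, -0.12) = 0.00
~(C & B) = 1 − 0.00 = 1.00
~(C & B) & C = max(0, 1.00 + 0.08 − 1) = max(0, 0.08) = 0.08
~(~(C & B) & C) = 1 − 0.08 = 0.92
((B \/ C) \/ B) \/ ~(~(C & B) & C) = max(0.80, 0.92) = 0.92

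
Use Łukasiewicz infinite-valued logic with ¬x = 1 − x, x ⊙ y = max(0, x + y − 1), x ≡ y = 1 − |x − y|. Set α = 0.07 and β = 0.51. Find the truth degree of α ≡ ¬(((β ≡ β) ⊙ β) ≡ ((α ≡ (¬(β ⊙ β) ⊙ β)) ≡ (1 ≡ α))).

0.95

β ≡ β = 1 − |0.51 − 0.51| = 1 − 0.00 = 1.00
(β ≡ β) ⊙ β = max(0, 1.00 + 0.51 − 1) = max(0, 0.51) = 0.51
β ⊙ β = max(0, 0.51 + 0.51 − 1) = max(0, 0.02) = 0.02
¬(β ⊙ β) = 1 − 0.02 = 0.98
¬(β ⊙ β) ⊙ β = max(0, 0.98 + 0.51 − 1) = max(0, 0.49) = 0.49
α ≡ (¬(β ⊙ β) ⊙ β) = 1 − |0.07 − 0.49| = 1 − 0.42 = 0.58
1 ≡ α = 1 − |1.00 − 0.07| = 1 − 0.93 = 0.07
(α ≡ (¬(β ⊙ β) ⊙ β)) ≡ (1 ≡ α) = 1 − |0.58 − 0.07| = 1 − 0.51 = 0.49
((β ≡ β) ⊙ β) ≡ ((α ≡ (¬(β ⊙ β) ⊙ β)) ≡ (1 ≡ α)) = 1 − |0.51 − 0.49| = 1 − 0.02 = 0.98
¬(((β ≡ β) ⊙ β) ≡ ((α ≡ (¬(β ⊙ β) ⊙ β)) ≡ (1 ≡ α))) = 1 − 0.98 = 0.02
α ≡ ¬(((β ≡ β) ⊙ β) ≡ ((α ≡ (¬(β ⊙ β) ⊙ β)) ≡ (1 ≡ α))) = 1 − |0.07 − 0.02| = 1 − 0.05 = 0.95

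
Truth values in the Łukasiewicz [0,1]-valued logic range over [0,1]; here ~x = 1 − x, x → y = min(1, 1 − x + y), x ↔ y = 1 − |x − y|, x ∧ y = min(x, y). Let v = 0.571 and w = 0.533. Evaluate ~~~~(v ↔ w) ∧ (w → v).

0.962

v ↔ w = 1 − |0.571 − 0.533| = 1 − 0.038 = 0.962
~(v ↔ w) = 1 − 0.962 = 0.038
~~(v ↔ w) = 1 − 0.038 = 0.962
~~~(v ↔ w) = 1 − 0.962 = 0.038
~~~~(v ↔ w) = 1 − 0.038 = 0.962
w → v = min(1, 1 − 0.533 + 0.571) = min(1, 1.038) = 1.000
~~~~(v ↔ w) ∧ (w → v) = min(0.962, 1.000) = 0.962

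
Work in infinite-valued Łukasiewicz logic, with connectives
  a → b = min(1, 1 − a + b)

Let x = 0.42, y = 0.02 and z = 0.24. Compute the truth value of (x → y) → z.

x → y = min(1, 1 − 0.42 + 0.02) = min(1, 0.60) = 0.60
(x → y) → z = min(1, 1 − 0.60 + 0.24) = min(1, 0.64) = 0.64

0.64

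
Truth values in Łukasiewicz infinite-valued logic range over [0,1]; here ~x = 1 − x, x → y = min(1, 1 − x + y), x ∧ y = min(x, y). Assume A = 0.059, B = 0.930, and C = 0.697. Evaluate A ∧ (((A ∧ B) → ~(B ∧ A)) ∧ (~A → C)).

0.059

A ∧ B = min(0.059, 0.930) = 0.059
B ∧ A = min(0.930, 0.059) = 0.059
~(B ∧ A) = 1 − 0.059 = 0.941
(A ∧ B) → ~(B ∧ A) = min(1, 1 − 0.059 + 0.941) = min(1, 1.882) = 1.000
~A = 1 − 0.059 = 0.941
~A → C = min(1, 1 − 0.941 + 0.697) = min(1, 0.756) = 0.756
((A ∧ B) → ~(B ∧ A)) ∧ (~A → C) = min(1.000, 0.756) = 0.756
A ∧ (((A ∧ B) → ~(B ∧ A)) ∧ (~A → C)) = min(0.059, 0.756) = 0.059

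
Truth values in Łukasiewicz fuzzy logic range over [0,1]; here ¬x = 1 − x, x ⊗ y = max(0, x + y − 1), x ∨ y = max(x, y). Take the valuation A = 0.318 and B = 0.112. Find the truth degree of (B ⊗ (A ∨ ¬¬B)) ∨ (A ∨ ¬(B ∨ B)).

¬B = 1 − 0.112 = 0.888
¬¬B = 1 − 0.888 = 0.112
A ∨ ¬¬B = max(0.318, 0.112) = 0.318
B ⊗ (A ∨ ¬¬B) = max(0, 0.112 + 0.318 − 1) = max(0, -0.570) = 0.000
B ∨ B = max(0.112, 0.112) = 0.112
¬(B ∨ B) = 1 − 0.112 = 0.888
A ∨ ¬(B ∨ B) = max(0.318, 0.888) = 0.888
(B ⊗ (A ∨ ¬¬B)) ∨ (A ∨ ¬(B ∨ B)) = max(0.000, 0.888) = 0.888

0.888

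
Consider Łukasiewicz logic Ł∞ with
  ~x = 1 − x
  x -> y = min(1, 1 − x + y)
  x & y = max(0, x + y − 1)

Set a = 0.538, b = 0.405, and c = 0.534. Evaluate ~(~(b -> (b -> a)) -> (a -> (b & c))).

0.000

b -> a = min(1, 1 − 0.405 + 0.538) = min(1, 1.133) = 1.000
b -> (b -> a) = min(1, 1 − 0.405 + 1.000) = min(1, 1.595) = 1.000
~(b -> (b -> a)) = 1 − 1.000 = 0.000
b & c = max(0, 0.405 + 0.534 − 1) = max(0, -0.061) = 0.000
a -> (b & c) = min(1, 1 − 0.538 + 0.000) = min(1, 0.462) = 0.462
~(b -> (b -> a)) -> (a -> (b & c)) = min(1, 1 − 0.000 + 0.462) = min(1, 1.462) = 1.000
~(~(b -> (b -> a)) -> (a -> (b & c))) = 1 − 1.000 = 0.000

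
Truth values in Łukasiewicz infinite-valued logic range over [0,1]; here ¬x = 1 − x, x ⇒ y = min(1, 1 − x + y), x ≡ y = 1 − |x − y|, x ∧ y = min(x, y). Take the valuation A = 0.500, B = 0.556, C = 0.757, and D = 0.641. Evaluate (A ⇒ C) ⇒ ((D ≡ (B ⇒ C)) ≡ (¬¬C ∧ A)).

A ⇒ C = min(1, 1 − 0.500 + 0.757) = min(1, 1.257) = 1.000
B ⇒ C = min(1, 1 − 0.556 + 0.757) = min(1, 1.201) = 1.000
D ≡ (B ⇒ C) = 1 − |0.641 − 1.000| = 1 − 0.359 = 0.641
¬C = 1 − 0.757 = 0.243
¬¬C = 1 − 0.243 = 0.757
¬¬C ∧ A = min(0.757, 0.500) = 0.500
(D ≡ (B ⇒ C)) ≡ (¬¬C ∧ A) = 1 − |0.641 − 0.500| = 1 − 0.141 = 0.859
(A ⇒ C) ⇒ ((D ≡ (B ⇒ C)) ≡ (¬¬C ∧ A)) = min(1, 1 − 1.000 + 0.859) = min(1, 0.859) = 0.859

0.859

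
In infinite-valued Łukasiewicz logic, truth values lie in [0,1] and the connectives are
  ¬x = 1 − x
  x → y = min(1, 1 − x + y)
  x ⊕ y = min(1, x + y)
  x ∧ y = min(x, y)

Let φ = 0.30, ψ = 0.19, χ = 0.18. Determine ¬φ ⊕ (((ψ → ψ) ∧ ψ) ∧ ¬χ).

0.89

¬φ = 1 − 0.30 = 0.70
ψ → ψ = min(1, 1 − 0.19 + 0.19) = min(1, 1.00) = 1.00
(ψ → ψ) ∧ ψ = min(1.00, 0.19) = 0.19
¬χ = 1 − 0.18 = 0.82
((ψ → ψ) ∧ ψ) ∧ ¬χ = min(0.19, 0.82) = 0.19
¬φ ⊕ (((ψ → ψ) ∧ ψ) ∧ ¬χ) = min(1, 0.70 + 0.19) = min(1, 0.89) = 0.89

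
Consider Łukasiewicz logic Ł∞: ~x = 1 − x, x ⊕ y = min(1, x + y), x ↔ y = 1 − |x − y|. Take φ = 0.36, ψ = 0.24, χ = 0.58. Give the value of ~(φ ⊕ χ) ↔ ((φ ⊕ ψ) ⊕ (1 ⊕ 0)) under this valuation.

φ ⊕ χ = min(1, 0.36 + 0.58) = min(1, 0.94) = 0.94
~(φ ⊕ χ) = 1 − 0.94 = 0.06
φ ⊕ ψ = min(1, 0.36 + 0.24) = min(1, 0.60) = 0.60
1 ⊕ 0 = min(1, 1.00 + 0.00) = min(1, 1.00) = 1.00
(φ ⊕ ψ) ⊕ (1 ⊕ 0) = min(1, 0.60 + 1.00) = min(1, 1.60) = 1.00
~(φ ⊕ χ) ↔ ((φ ⊕ ψ) ⊕ (1 ⊕ 0)) = 1 − |0.06 − 1.00| = 1 − 0.94 = 0.06

0.06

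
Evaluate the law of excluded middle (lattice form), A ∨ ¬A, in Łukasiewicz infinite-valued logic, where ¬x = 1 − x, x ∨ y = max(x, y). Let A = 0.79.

¬A = 1 − 0.79 = 0.21
A ∨ ¬A = max(0.79, 0.21) = 0.79
(The value 0.79 < 1 shows this instance is not satisfied; not a Ł∞-tautology — its value is max(a, 1−a).)

0.79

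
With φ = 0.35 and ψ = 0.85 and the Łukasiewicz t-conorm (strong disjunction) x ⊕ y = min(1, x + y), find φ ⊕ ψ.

φ ⊕ ψ = min(1, 0.35 + 0.85) = min(1, 1.20) = 1.00
For comparison, the Gödel t-conorm max(x, y) would give 0.85.

1.00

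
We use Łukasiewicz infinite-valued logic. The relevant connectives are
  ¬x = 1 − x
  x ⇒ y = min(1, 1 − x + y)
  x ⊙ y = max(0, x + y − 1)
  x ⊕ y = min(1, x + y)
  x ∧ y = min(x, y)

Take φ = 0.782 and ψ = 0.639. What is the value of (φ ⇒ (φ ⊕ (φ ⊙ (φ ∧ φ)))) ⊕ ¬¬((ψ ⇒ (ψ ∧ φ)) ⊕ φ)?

1.000

φ ∧ φ = min(0.782, 0.782) = 0.782
φ ⊙ (φ ∧ φ) = max(0, 0.782 + 0.782 − 1) = max(0, 0.564) = 0.564
φ ⊕ (φ ⊙ (φ ∧ φ)) = min(1, 0.782 + 0.564) = min(1, 1.346) = 1.000
φ ⇒ (φ ⊕ (φ ⊙ (φ ∧ φ))) = min(1, 1 − 0.782 + 1.000) = min(1, 1.218) = 1.000
ψ ∧ φ = min(0.639, 0.782) = 0.639
ψ ⇒ (ψ ∧ φ) = min(1, 1 − 0.639 + 0.639) = min(1, 1.000) = 1.000
(ψ ⇒ (ψ ∧ φ)) ⊕ φ = min(1, 1.000 + 0.782) = min(1, 1.782) = 1.000
¬((ψ ⇒ (ψ ∧ φ)) ⊕ φ) = 1 − 1.000 = 0.000
¬¬((ψ ⇒ (ψ ∧ φ)) ⊕ φ) = 1 − 0.000 = 1.000
(φ ⇒ (φ ⊕ (φ ⊙ (φ ∧ φ)))) ⊕ ¬¬((ψ ⇒ (ψ ∧ φ)) ⊕ φ) = min(1, 1.000 + 1.000) = min(1, 2.000) = 1.000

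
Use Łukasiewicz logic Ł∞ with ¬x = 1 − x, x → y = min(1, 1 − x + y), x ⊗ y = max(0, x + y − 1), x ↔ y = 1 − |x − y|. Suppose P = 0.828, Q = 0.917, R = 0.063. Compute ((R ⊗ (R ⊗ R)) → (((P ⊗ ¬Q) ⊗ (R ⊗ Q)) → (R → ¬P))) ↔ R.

R ⊗ R = max(0, 0.063 + 0.063 − 1) = max(0, -0.874) = 0.000
R ⊗ (R ⊗ R) = max(0, 0.063 + 0.000 − 1) = max(0, -0.937) = 0.000
¬Q = 1 − 0.917 = 0.083
P ⊗ ¬Q = max(0, 0.828 + 0.083 − 1) = max(0, -0.089) = 0.000
R ⊗ Q = max(0, 0.063 + 0.917 − 1) = max(0, -0.020) = 0.000
(P ⊗ ¬Q) ⊗ (R ⊗ Q) = max(0, 0.000 + 0.000 − 1) = max(0, -1.000) = 0.000
¬P = 1 − 0.828 = 0.172
R → ¬P = min(1, 1 − 0.063 + 0.172) = min(1, 1.109) = 1.000
((P ⊗ ¬Q) ⊗ (R ⊗ Q)) → (R → ¬P) = min(1, 1 − 0.000 + 1.000) = min(1, 2.000) = 1.000
(R ⊗ (R ⊗ R)) → (((P ⊗ ¬Q) ⊗ (R ⊗ Q)) → (R → ¬P)) = min(1, 1 − 0.000 + 1.000) = min(1, 2.000) = 1.000
((R ⊗ (R ⊗ R)) → (((P ⊗ ¬Q) ⊗ (R ⊗ Q)) → (R → ¬P))) ↔ R = 1 − |1.000 − 0.063| = 1 − 0.937 = 0.063

0.063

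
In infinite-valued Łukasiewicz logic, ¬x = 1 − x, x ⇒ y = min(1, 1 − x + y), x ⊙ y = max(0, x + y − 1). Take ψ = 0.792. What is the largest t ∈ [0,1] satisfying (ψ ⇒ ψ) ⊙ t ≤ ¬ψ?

ψ ⇒ ψ = min(1, 1 − 0.792 + 0.792) = min(1, 1.000) = 1.000
So the left factor is ψ ⇒ ψ = 1.000.
¬ψ = 1 − 0.792 = 0.208
So the right-hand bound is ¬ψ = 0.208.
The residuum of the Łukasiewicz t-norm gives the supremum: min(1, 1 − 1.000 + 0.208).
1 − 1.000 + 0.208 = 0.208, so t = min(1, 0.208) = 0.208.
Check: 1.000 ⊙ 0.208 = max(0, 0.208) = 0.208 ≤ 0.208.

0.208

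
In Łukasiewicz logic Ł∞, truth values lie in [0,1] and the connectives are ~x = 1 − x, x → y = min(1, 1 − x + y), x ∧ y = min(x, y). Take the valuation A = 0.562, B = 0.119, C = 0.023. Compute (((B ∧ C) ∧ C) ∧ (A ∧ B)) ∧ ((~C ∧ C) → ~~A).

B ∧ C = min(0.119, 0.023) = 0.023
(B ∧ C) ∧ C = min(0.023, 0.023) = 0.023
A ∧ B = min(0.562, 0.119) = 0.119
((B ∧ C) ∧ C) ∧ (A ∧ B) = min(0.023, 0.119) = 0.023
~C = 1 − 0.023 = 0.977
~C ∧ C = min(0.977, 0.023) = 0.023
~A = 1 − 0.562 = 0.438
~~A = 1 − 0.438 = 0.562
(~C ∧ C) → ~~A = min(1, 1 − 0.023 + 0.562) = min(1, 1.539) = 1.000
(((B ∧ C) ∧ C) ∧ (A ∧ B)) ∧ ((~C ∧ C) → ~~A) = min(0.023, 1.000) = 0.023

0.023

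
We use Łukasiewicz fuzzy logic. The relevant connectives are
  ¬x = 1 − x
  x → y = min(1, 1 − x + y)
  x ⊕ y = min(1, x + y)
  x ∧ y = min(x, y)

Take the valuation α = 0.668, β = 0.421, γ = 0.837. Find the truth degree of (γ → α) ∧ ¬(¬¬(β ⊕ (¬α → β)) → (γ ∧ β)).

0.579

γ → α = min(1, 1 − 0.837 + 0.668) = min(1, 0.831) = 0.831
¬α = 1 − 0.668 = 0.332
¬α → β = min(1, 1 − 0.332 + 0.421) = min(1, 1.089) = 1.000
β ⊕ (¬α → β) = min(1, 0.421 + 1.000) = min(1, 1.421) = 1.000
¬(β ⊕ (¬α → β)) = 1 − 1.000 = 0.000
¬¬(β ⊕ (¬α → β)) = 1 − 0.000 = 1.000
γ ∧ β = min(0.837, 0.421) = 0.421
¬¬(β ⊕ (¬α → β)) → (γ ∧ β) = min(1, 1 − 1.000 + 0.421) = min(1, 0.421) = 0.421
¬(¬¬(β ⊕ (¬α → β)) → (γ ∧ β)) = 1 − 0.421 = 0.579
(γ → α) ∧ ¬(¬¬(β ⊕ (¬α → β)) → (γ ∧ β)) = min(0.831, 0.579) = 0.579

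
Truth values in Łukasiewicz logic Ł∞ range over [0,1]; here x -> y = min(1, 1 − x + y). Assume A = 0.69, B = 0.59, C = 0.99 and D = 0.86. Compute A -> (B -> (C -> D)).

1.00

C -> D = min(1, 1 − 0.99 + 0.86) = min(1, 0.87) = 0.87
B -> (C -> D) = min(1, 1 − 0.59 + 0.87) = min(1, 1.28) = 1.00
A -> (B -> (C -> D)) = min(1, 1 − 0.69 + 1.00) = min(1, 1.31) = 1.00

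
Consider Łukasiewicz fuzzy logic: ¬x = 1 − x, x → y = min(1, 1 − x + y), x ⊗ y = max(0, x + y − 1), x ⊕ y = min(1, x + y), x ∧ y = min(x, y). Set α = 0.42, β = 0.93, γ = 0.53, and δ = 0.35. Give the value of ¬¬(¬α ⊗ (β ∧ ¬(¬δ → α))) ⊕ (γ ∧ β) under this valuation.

0.53

¬α = 1 − 0.42 = 0.58
¬δ = 1 − 0.35 = 0.65
¬δ → α = min(1, 1 − 0.65 + 0.42) = min(1, 0.77) = 0.77
¬(¬δ → α) = 1 − 0.77 = 0.23
β ∧ ¬(¬δ → α) = min(0.93, 0.23) = 0.23
¬α ⊗ (β ∧ ¬(¬δ → α)) = max(0, 0.58 + 0.23 − 1) = max(0, -0.19) = 0.00
¬(¬α ⊗ (β ∧ ¬(¬δ → α))) = 1 − 0.00 = 1.00
¬¬(¬α ⊗ (β ∧ ¬(¬δ → α))) = 1 − 1.00 = 0.00
γ ∧ β = min(0.53, 0.93) = 0.53
¬¬(¬α ⊗ (β ∧ ¬(¬δ → α))) ⊕ (γ ∧ β) = min(1, 0.00 + 0.53) = min(1, 0.53) = 0.53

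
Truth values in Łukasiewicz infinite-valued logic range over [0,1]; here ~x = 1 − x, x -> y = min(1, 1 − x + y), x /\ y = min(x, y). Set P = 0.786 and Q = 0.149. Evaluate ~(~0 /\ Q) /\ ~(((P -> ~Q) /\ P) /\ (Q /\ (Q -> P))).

~0 = 1 − 0.000 = 1.000
~0 /\ Q = min(1.000, 0.149) = 0.149
~(~0 /\ Q) = 1 − 0.149 = 0.851
~Q = 1 − 0.149 = 0.851
P -> ~Q = min(1, 1 − 0.786 + 0.851) = min(1, 1.065) = 1.000
(P -> ~Q) /\ P = min(1.000, 0.786) = 0.786
Q -> P = min(1, 1 − 0.149 + 0.786) = min(1, 1.637) = 1.000
Q /\ (Q -> P) = min(0.149, 1.000) = 0.149
((P -> ~Q) /\ P) /\ (Q /\ (Q -> P)) = min(0.786, 0.149) = 0.149
~(((P -> ~Q) /\ P) /\ (Q /\ (Q -> P))) = 1 − 0.149 = 0.851
~(~0 /\ Q) /\ ~(((P -> ~Q) /\ P) /\ (Q /\ (Q -> P))) = min(0.851, 0.851) = 0.851

0.851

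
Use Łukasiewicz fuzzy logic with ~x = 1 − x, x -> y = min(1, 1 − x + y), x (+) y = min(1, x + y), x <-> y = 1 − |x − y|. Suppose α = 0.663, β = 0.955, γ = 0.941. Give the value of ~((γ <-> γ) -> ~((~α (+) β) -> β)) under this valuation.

0.955

γ <-> γ = 1 − |0.941 − 0.941| = 1 − 0.000 = 1.000
~α = 1 − 0.663 = 0.337
~α (+) β = min(1, 0.337 + 0.955) = min(1, 1.292) = 1.000
(~α (+) β) -> β = min(1, 1 − 1.000 + 0.955) = min(1, 0.955) = 0.955
~((~α (+) β) -> β) = 1 − 0.955 = 0.045
(γ <-> γ) -> ~((~α (+) β) -> β) = min(1, 1 − 1.000 + 0.045) = min(1, 0.045) = 0.045
~((γ <-> γ) -> ~((~α (+) β) -> β)) = 1 − 0.045 = 0.955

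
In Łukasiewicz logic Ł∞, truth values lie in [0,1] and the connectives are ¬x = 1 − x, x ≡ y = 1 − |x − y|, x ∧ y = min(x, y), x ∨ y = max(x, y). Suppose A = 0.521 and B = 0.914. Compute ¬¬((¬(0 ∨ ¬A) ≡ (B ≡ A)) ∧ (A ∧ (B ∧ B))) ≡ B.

0.607

¬A = 1 − 0.521 = 0.479
0 ∨ ¬A = max(0.000, 0.479) = 0.479
¬(0 ∨ ¬A) = 1 − 0.479 = 0.521
B ≡ A = 1 − |0.914 − 0.521| = 1 − 0.393 = 0.607
¬(0 ∨ ¬A) ≡ (B ≡ A) = 1 − |0.521 − 0.607| = 1 − 0.086 = 0.914
B ∧ B = min(0.914, 0.914) = 0.914
A ∧ (B ∧ B) = min(0.521, 0.914) = 0.521
(¬(0 ∨ ¬A) ≡ (B ≡ A)) ∧ (A ∧ (B ∧ B)) = min(0.914, 0.521) = 0.521
¬((¬(0 ∨ ¬A) ≡ (B ≡ A)) ∧ (A ∧ (B ∧ B))) = 1 − 0.521 = 0.479
¬¬((¬(0 ∨ ¬A) ≡ (B ≡ A)) ∧ (A ∧ (B ∧ B))) = 1 − 0.479 = 0.521
¬¬((¬(0 ∨ ¬A) ≡ (B ≡ A)) ∧ (A ∧ (B ∧ B))) ≡ B = 1 − |0.521 − 0.914| = 1 − 0.393 = 0.607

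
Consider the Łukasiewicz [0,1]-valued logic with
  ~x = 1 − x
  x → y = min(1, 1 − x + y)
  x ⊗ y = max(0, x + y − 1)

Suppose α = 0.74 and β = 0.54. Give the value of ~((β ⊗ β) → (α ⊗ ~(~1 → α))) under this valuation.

0.08

β ⊗ β = max(0, 0.54 + 0.54 − 1) = max(0, 0.08) = 0.08
~1 = 1 − 1.00 = 0.00
~1 → α = min(1, 1 − 0.00 + 0.74) = min(1, 1.74) = 1.00
~(~1 → α) = 1 − 1.00 = 0.00
α ⊗ ~(~1 → α) = max(0, 0.74 + 0.00 − 1) = max(0, -0.26) = 0.00
(β ⊗ β) → (α ⊗ ~(~1 → α)) = min(1, 1 − 0.08 + 0.00) = min(1, 0.92) = 0.92
~((β ⊗ β) → (α ⊗ ~(~1 → α))) = 1 − 0.92 = 0.08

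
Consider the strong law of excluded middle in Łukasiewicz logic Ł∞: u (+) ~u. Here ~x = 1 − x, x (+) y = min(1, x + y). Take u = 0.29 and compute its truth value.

1.00

~u = 1 − 0.29 = 0.71
u (+) ~u = min(1, 0.29 + 0.71) = min(1, 1.00) = 1.00
(As expected: always 1 in Ł∞ since a ⊕ (1−a) = 1.)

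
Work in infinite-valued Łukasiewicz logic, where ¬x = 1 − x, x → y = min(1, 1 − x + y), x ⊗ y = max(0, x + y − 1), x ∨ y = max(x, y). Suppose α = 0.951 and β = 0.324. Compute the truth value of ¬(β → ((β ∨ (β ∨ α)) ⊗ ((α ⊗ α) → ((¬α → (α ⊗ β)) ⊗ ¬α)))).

0.226

β ∨ α = max(0.324, 0.951) = 0.951
β ∨ (β ∨ α) = max(0.324, 0.951) = 0.951
α ⊗ α = max(0, 0.951 + 0.951 − 1) = max(0, 0.902) = 0.902
¬α = 1 − 0.951 = 0.049
α ⊗ β = max(0, 0.951 + 0.324 − 1) = max(0, 0.275) = 0.275
¬α → (α ⊗ β) = min(1, 1 − 0.049 + 0.275) = min(1, 1.226) = 1.000
(¬α → (α ⊗ β)) ⊗ ¬α = max(0, 1.000 + 0.049 − 1) = max(0, 0.049) = 0.049
(α ⊗ α) → ((¬α → (α ⊗ β)) ⊗ ¬α) = min(1, 1 − 0.902 + 0.049) = min(1, 0.147) = 0.147
(β ∨ (β ∨ α)) ⊗ ((α ⊗ α) → ((¬α → (α ⊗ β)) ⊗ ¬α)) = max(0, 0.951 + 0.147 − 1) = max(0, 0.098) = 0.098
β → ((β ∨ (β ∨ α)) ⊗ ((α ⊗ α) → ((¬α → (α ⊗ β)) ⊗ ¬α))) = min(1, 1 − 0.324 + 0.098) = min(1, 0.774) = 0.774
¬(β → ((β ∨ (β ∨ α)) ⊗ ((α ⊗ α) → ((¬α → (α ⊗ β)) ⊗ ¬α)))) = 1 − 0.774 = 0.226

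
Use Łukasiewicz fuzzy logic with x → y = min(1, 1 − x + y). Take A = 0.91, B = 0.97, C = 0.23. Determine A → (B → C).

0.35

B → C = min(1, 1 − 0.97 + 0.23) = min(1, 0.26) = 0.26
A → (B → C) = min(1, 1 − 0.91 + 0.26) = min(1, 0.35) = 0.35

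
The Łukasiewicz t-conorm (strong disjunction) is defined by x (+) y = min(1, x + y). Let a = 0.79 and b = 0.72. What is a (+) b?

1.00

a (+) b = min(1, 0.79 + 0.72) = min(1, 1.51) = 1.00
For comparison, the Gödel t-conorm max(x, y) would give 0.79.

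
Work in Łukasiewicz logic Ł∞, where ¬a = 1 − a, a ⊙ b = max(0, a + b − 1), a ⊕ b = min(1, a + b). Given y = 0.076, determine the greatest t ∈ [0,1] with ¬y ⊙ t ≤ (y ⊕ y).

0.228

¬y = 1 − 0.076 = 0.924
So the left factor is ¬y = 0.924.
y ⊕ y = min(1, 0.076 + 0.076) = min(1, 0.152) = 0.152
So the right-hand bound is y ⊕ y = 0.152.
The residuum of the Łukasiewicz t-norm gives the supremum: min(1, 1 − 0.924 + 0.152).
1 − 0.924 + 0.152 = 0.228, so t = min(1, 0.228) = 0.228.
Check: 0.924 ⊙ 0.228 = max(0, 0.152) = 0.152 ≤ 0.152.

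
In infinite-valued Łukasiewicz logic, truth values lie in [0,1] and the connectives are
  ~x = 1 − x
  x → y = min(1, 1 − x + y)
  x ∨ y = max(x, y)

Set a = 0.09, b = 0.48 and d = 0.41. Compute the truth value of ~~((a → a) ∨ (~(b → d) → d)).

a → a = min(1, 1 − 0.09 + 0.09) = min(1, 1.00) = 1.00
b → d = min(1, 1 − 0.48 + 0.41) = min(1, 0.93) = 0.93
~(b → d) = 1 − 0.93 = 0.07
~(b → d) → d = min(1, 1 − 0.07 + 0.41) = min(1, 1.34) = 1.00
(a → a) ∨ (~(b → d) → d) = max(1.00, 1.00) = 1.00
~((a → a) ∨ (~(b → d) → d)) = 1 − 1.00 = 0.00
~~((a → a) ∨ (~(b → d) → d)) = 1 − 0.00 = 1.00

1.00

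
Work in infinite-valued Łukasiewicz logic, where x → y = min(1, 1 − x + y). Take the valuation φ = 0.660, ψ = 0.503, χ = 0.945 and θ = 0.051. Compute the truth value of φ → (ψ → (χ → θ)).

0.943

χ → θ = min(1, 1 − 0.945 + 0.051) = min(1, 0.106) = 0.106
ψ → (χ → θ) = min(1, 1 − 0.503 + 0.106) = min(1, 0.603) = 0.603
φ → (ψ → (χ → θ)) = min(1, 1 − 0.660 + 0.603) = min(1, 0.943) = 0.943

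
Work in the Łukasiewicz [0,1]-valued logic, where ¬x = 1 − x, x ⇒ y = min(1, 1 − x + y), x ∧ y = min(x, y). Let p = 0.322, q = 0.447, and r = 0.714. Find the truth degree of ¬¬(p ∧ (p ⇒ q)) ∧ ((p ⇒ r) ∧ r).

0.322

p ⇒ q = min(1, 1 − 0.322 + 0.447) = min(1, 1.125) = 1.000
p ∧ (p ⇒ q) = min(0.322, 1.000) = 0.322
¬(p ∧ (p ⇒ q)) = 1 − 0.322 = 0.678
¬¬(p ∧ (p ⇒ q)) = 1 − 0.678 = 0.322
p ⇒ r = min(1, 1 − 0.322 + 0.714) = min(1, 1.392) = 1.000
(p ⇒ r) ∧ r = min(1.000, 0.714) = 0.714
¬¬(p ∧ (p ⇒ q)) ∧ ((p ⇒ r) ∧ r) = min(0.322, 0.714) = 0.322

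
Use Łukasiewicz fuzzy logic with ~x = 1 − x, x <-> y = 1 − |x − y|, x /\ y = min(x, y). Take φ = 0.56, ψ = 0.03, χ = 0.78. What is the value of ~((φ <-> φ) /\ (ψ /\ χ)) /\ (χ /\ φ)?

0.56

φ <-> φ = 1 − |0.56 − 0.56| = 1 − 0.00 = 1.00
ψ /\ χ = min(0.03, 0.78) = 0.03
(φ <-> φ) /\ (ψ /\ χ) = min(1.00, 0.03) = 0.03
~((φ <-> φ) /\ (ψ /\ χ)) = 1 − 0.03 = 0.97
χ /\ φ = min(0.78, 0.56) = 0.56
~((φ <-> φ) /\ (ψ /\ χ)) /\ (χ /\ φ) = min(0.97, 0.56) = 0.56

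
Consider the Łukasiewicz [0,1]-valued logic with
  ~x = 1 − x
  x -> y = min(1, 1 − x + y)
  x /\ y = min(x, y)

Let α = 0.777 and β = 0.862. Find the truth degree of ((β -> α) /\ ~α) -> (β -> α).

β -> α = min(1, 1 − 0.862 + 0.777) = min(1, 0.915) = 0.915
~α = 1 − 0.777 = 0.223
(β -> α) /\ ~α = min(0.915, 0.223) = 0.223
((β -> α) /\ ~α) -> (β -> α) = min(1, 1 − 0.223 + 0.915) = min(1, 1.692) = 1.000

1.000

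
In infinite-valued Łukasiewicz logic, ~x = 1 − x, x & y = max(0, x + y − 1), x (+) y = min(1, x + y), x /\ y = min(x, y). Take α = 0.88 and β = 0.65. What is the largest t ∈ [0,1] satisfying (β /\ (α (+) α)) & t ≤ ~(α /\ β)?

0.70

α (+) α = min(1, 0.88 + 0.88) = min(1, 1.76) = 1.00
β /\ (α (+) α) = min(0.65, 1.00) = 0.65
So the left factor is β /\ (α (+) α) = 0.65.
α /\ β = min(0.88, 0.65) = 0.65
~(α /\ β) = 1 − 0.65 = 0.35
So the right-hand bound is ~(α /\ β) = 0.35.
The residuum of the Łukasiewicz t-norm gives the supremum: min(1, 1 − 0.65 + 0.35).
1 − 0.65 + 0.35 = 0.70, so t = min(1, 0.70) = 0.70.
Check: 0.65 & 0.70 = max(0, 0.35) = 0.35 ≤ 0.35.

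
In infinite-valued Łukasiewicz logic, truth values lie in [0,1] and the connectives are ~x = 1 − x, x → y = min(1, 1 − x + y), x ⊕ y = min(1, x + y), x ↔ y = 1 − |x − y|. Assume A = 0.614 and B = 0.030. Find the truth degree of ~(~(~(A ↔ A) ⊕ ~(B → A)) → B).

0.970

A ↔ A = 1 − |0.614 − 0.614| = 1 − 0.000 = 1.000
~(A ↔ A) = 1 − 1.000 = 0.000
B → A = min(1, 1 − 0.030 + 0.614) = min(1, 1.584) = 1.000
~(B → A) = 1 − 1.000 = 0.000
~(A ↔ A) ⊕ ~(B → A) = min(1, 0.000 + 0.000) = min(1, 0.000) = 0.000
~(~(A ↔ A) ⊕ ~(B → A)) = 1 − 0.000 = 1.000
~(~(A ↔ A) ⊕ ~(B → A)) → B = min(1, 1 − 1.000 + 0.030) = min(1, 0.030) = 0.030
~(~(~(A ↔ A) ⊕ ~(B → A)) → B) = 1 − 0.030 = 0.970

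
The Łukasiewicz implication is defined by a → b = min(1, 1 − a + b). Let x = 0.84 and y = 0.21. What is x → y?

x → y = min(1, 1 − 0.84 + 0.21) = min(1, 0.37) = 0.37
For comparison, the Gödel implication (1 if a ≤ b else b) would give 0.21.

0.37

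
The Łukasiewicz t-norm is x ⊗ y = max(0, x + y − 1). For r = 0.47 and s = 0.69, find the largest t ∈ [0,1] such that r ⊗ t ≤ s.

The residuum of the Łukasiewicz t-norm gives the supremum: min(1, 1 − 0.47 + 0.69).
1 − 0.47 + 0.69 = 1.22, so t = min(1, 1.22) = 1.00.
Check: 0.47 ⊗ 1.00 = max(0, 0.47) = 0.47 ≤ 0.69.

1.00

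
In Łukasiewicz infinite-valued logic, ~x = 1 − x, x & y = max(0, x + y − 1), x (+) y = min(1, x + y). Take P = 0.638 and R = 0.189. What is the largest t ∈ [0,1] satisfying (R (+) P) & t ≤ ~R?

0.984

R (+) P = min(1, 0.189 + 0.638) = min(1, 0.827) = 0.827
So the left factor is R (+) P = 0.827.
~R = 1 − 0.189 = 0.811
So the right-hand bound is ~R = 0.811.
The residuum of the Łukasiewicz t-norm gives the supremum: min(1, 1 − 0.827 + 0.811).
1 − 0.827 + 0.811 = 0.984, so t = min(1, 0.984) = 0.984.
Check: 0.827 & 0.984 = max(0, 0.811) = 0.811 ≤ 0.811.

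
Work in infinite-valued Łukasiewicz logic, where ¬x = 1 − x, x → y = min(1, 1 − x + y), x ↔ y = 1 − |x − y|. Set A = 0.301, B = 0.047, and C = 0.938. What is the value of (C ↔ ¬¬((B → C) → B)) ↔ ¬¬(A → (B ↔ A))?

0.109

B → C = min(1, 1 − 0.047 + 0.938) = min(1, 1.891) = 1.000
(B → C) → B = min(1, 1 − 1.000 + 0.047) = min(1, 0.047) = 0.047
¬((B → C) → B) = 1 − 0.047 = 0.953
¬¬((B → C) → B) = 1 − 0.953 = 0.047
C ↔ ¬¬((B → C) → B) = 1 − |0.938 − 0.047| = 1 − 0.891 = 0.109
B ↔ A = 1 − |0.047 − 0.301| = 1 − 0.254 = 0.746
A → (B ↔ A) = min(1, 1 − 0.301 + 0.746) = min(1, 1.445) = 1.000
¬(A → (B ↔ A)) = 1 − 1.000 = 0.000
¬¬(A → (B ↔ A)) = 1 − 0.000 = 1.000
(C ↔ ¬¬((B → C) → B)) ↔ ¬¬(A → (B ↔ A)) = 1 − |0.109 − 1.000| = 1 − 0.891 = 0.109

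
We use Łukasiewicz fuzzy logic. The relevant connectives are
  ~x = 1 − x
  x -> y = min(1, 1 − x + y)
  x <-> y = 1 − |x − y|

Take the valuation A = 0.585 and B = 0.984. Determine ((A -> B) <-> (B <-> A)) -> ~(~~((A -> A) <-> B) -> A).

A -> B = min(1, 1 − 0.585 + 0.984) = min(1, 1.399) = 1.000
B <-> A = 1 − |0.984 − 0.585| = 1 − 0.399 = 0.601
(A -> B) <-> (B <-> A) = 1 − |1.000 − 0.601| = 1 − 0.399 = 0.601
A -> A = min(1, 1 − 0.585 + 0.585) = min(1, 1.000) = 1.000
(A -> A) <-> B = 1 − |1.000 − 0.984| = 1 − 0.016 = 0.984
~((A -> A) <-> B) = 1 − 0.984 = 0.016
~~((A -> A) <-> B) = 1 − 0.016 = 0.984
~~((A -> A) <-> B) -> A = min(1, 1 − 0.984 + 0.585) = min(1, 0.601) = 0.601
~(~~((A -> A) <-> B) -> A) = 1 − 0.601 = 0.399
((A -> B) <-> (B <-> A)) -> ~(~~((A -> A) <-> B) -> A) = min(1, 1 − 0.601 + 0.399) = min(1, 0.798) = 0.798

0.798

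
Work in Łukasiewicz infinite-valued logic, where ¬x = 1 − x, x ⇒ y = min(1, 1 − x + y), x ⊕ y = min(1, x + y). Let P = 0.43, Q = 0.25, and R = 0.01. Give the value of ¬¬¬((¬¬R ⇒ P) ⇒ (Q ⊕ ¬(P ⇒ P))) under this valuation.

0.75

¬R = 1 − 0.01 = 0.99
¬¬R = 1 − 0.99 = 0.01
¬¬R ⇒ P = min(1, 1 − 0.01 + 0.43) = min(1, 1.42) = 1.00
P ⇒ P = min(1, 1 − 0.43 + 0.43) = min(1, 1.00) = 1.00
¬(P ⇒ P) = 1 − 1.00 = 0.00
Q ⊕ ¬(P ⇒ P) = min(1, 0.25 + 0.00) = min(1, 0.25) = 0.25
(¬¬R ⇒ P) ⇒ (Q ⊕ ¬(P ⇒ P)) = min(1, 1 − 1.00 + 0.25) = min(1, 0.25) = 0.25
¬((¬¬R ⇒ P) ⇒ (Q ⊕ ¬(P ⇒ P))) = 1 − 0.25 = 0.75
¬¬((¬¬R ⇒ P) ⇒ (Q ⊕ ¬(P ⇒ P))) = 1 − 0.75 = 0.25
¬¬¬((¬¬R ⇒ P) ⇒ (Q ⊕ ¬(P ⇒ P))) = 1 − 0.25 = 0.75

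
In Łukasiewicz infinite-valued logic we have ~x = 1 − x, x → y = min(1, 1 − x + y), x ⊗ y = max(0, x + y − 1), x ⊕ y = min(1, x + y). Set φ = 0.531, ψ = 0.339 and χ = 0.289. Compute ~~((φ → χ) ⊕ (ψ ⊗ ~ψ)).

0.758

φ → χ = min(1, 1 − 0.531 + 0.289) = min(1, 0.758) = 0.758
~ψ = 1 − 0.339 = 0.661
ψ ⊗ ~ψ = max(0, 0.339 + 0.661 − 1) = max(0, 0.000) = 0.000
(φ → χ) ⊕ (ψ ⊗ ~ψ) = min(1, 0.758 + 0.000) = min(1, 0.758) = 0.758
~((φ → χ) ⊕ (ψ ⊗ ~ψ)) = 1 − 0.758 = 0.242
~~((φ → χ) ⊕ (ψ ⊗ ~ψ)) = 1 − 0.242 = 0.758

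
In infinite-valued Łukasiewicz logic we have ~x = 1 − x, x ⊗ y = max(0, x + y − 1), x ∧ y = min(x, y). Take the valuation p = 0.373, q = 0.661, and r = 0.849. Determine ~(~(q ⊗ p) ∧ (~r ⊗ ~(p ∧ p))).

1.000

q ⊗ p = max(0, 0.661 + 0.373 − 1) = max(0, 0.034) = 0.034
~(q ⊗ p) = 1 − 0.034 = 0.966
~r = 1 − 0.849 = 0.151
p ∧ p = min(0.373, 0.373) = 0.373
~(p ∧ p) = 1 − 0.373 = 0.627
~r ⊗ ~(p ∧ p) = max(0, 0.151 + 0.627 − 1) = max(0, -0.222) = 0.000
~(q ⊗ p) ∧ (~r ⊗ ~(p ∧ p)) = min(0.966, 0.000) = 0.000
~(~(q ⊗ p) ∧ (~r ⊗ ~(p ∧ p))) = 1 − 0.000 = 1.000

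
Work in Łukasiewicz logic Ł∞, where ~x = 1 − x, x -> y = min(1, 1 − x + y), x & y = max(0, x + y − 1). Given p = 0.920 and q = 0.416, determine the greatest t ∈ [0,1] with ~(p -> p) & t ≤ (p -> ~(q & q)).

1.000

p -> p = min(1, 1 − 0.920 + 0.920) = min(1, 1.000) = 1.000
~(p -> p) = 1 − 1.000 = 0.000
So the left factor is ~(p -> p) = 0.000.
q & q = max(0, 0.416 + 0.416 − 1) = max(0, -0.168) = 0.000
~(q & q) = 1 − 0.000 = 1.000
p -> ~(q & q) = min(1, 1 − 0.920 + 1.000) = min(1, 1.080) = 1.000
So the right-hand bound is p -> ~(q & q) = 1.000.
The residuum of the Łukasiewicz t-norm gives the supremum: min(1, 1 − 0.000 + 1.000).
1 − 0.000 + 1.000 = 2.000, so t = min(1, 2.000) = 1.000.
Check: 0.000 & 1.000 = max(0, 0.000) = 0.000 ≤ 1.000.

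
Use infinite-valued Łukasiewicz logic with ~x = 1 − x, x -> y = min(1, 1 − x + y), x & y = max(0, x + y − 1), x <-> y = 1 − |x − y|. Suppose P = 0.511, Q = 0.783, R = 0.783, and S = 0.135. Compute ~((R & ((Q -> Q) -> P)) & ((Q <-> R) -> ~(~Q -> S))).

Q -> Q = min(1, 1 − 0.783 + 0.783) = min(1, 1.000) = 1.000
(Q -> Q) -> P = min(1, 1 − 1.000 + 0.511) = min(1, 0.511) = 0.511
R & ((Q -> Q) -> P) = max(0, 0.783 + 0.511 − 1) = max(0, 0.294) = 0.294
Q <-> R = 1 − |0.783 − 0.783| = 1 − 0.000 = 1.000
~Q = 1 − 0.783 = 0.217
~Q -> S = min(1, 1 − 0.217 + 0.135) = min(1, 0.918) = 0.918
~(~Q -> S) = 1 − 0.918 = 0.082
(Q <-> R) -> ~(~Q -> S) = min(1, 1 − 1.000 + 0.082) = min(1, 0.082) = 0.082
(R & ((Q -> Q) -> P)) & ((Q <-> R) -> ~(~Q -> S)) = max(0, 0.294 + 0.082 − 1) = max(0, -0.624) = 0.000
~((R & ((Q -> Q) -> P)) & ((Q <-> R) -> ~(~Q -> S))) = 1 − 0.000 = 1.000

1.000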